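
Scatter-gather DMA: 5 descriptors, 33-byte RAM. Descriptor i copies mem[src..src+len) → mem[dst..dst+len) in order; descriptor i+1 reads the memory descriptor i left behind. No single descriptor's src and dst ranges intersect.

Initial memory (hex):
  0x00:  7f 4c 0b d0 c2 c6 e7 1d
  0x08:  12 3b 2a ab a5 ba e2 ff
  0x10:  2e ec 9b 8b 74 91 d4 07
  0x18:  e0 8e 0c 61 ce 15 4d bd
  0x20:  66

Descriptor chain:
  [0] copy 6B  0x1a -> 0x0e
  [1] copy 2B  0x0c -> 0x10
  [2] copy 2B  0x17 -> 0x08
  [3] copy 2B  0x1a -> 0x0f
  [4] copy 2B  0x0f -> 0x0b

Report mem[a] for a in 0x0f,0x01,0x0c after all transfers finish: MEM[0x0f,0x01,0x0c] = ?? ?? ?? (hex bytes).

MEM[0x0f,0x01,0x0c] = 0c 4c 61

#0 dst[0x0e+6] := {0x0c,0x61,0xce,0x15,0x4d,0xbd}
#1 dst[0x10+2] := {0xa5,0xba}
#2 dst[0x08+2] := {0x07,0xe0}
#3 dst[0x0f+2] := {0x0c,0x61}
#4 dst[0x0b+2] := {0x0c,0x61}
query mem[0x0f]=0x0c, mem[0x01]=0x4c, mem[0x0c]=0x61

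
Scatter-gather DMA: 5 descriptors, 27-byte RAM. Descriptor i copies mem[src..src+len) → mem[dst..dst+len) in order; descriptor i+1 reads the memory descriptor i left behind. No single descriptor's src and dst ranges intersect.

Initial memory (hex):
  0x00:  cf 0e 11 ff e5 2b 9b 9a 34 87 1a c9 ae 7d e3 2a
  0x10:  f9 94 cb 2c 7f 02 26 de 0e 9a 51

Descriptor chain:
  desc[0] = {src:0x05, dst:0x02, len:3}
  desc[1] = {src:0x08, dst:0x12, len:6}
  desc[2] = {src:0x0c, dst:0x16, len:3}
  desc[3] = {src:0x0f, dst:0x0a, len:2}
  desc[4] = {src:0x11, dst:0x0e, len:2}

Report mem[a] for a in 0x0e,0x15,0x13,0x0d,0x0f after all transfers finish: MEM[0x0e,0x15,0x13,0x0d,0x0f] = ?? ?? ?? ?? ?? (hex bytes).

  after D0: wrote 3B at 0x02 = 2b9b9a
  after D1: wrote 6B at 0x12 = 34871ac9ae7d
  after D2: wrote 3B at 0x16 = ae7de3
  after D3: wrote 2B at 0x0a = 2af9
  after D4: wrote 2B at 0x0e = 9434
query mem[0x0e]=0x94, mem[0x15]=0xc9, mem[0x13]=0x87, mem[0x0d]=0x7d, mem[0x0f]=0x34

MEM[0x0e,0x15,0x13,0x0d,0x0f] = 94 c9 87 7d 34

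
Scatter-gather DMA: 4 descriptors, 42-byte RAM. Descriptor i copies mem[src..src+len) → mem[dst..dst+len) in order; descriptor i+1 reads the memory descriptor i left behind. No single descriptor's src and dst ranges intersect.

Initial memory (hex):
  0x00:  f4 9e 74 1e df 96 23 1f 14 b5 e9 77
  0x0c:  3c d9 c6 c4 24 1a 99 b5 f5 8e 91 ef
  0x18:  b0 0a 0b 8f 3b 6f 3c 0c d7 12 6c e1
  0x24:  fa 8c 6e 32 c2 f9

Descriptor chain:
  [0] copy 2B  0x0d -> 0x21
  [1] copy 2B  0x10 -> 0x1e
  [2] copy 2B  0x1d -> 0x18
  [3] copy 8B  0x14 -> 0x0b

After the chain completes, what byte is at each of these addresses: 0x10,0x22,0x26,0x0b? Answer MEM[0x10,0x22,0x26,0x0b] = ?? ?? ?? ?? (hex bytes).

MEM[0x10,0x22,0x26,0x0b] = 24 c6 6e f5

D0: mem[0x21..0x22] <- [d9 c6]
D1: mem[0x1e..0x1f] <- [24 1a]
D2: mem[0x18..0x19] <- [6f 24]
D3: mem[0x0b..0x12] <- [f5 8e 91 ef 6f 24 0b 8f]
query mem[0x10]=0x24, mem[0x22]=0xc6, mem[0x26]=0x6e, mem[0x0b]=0xf5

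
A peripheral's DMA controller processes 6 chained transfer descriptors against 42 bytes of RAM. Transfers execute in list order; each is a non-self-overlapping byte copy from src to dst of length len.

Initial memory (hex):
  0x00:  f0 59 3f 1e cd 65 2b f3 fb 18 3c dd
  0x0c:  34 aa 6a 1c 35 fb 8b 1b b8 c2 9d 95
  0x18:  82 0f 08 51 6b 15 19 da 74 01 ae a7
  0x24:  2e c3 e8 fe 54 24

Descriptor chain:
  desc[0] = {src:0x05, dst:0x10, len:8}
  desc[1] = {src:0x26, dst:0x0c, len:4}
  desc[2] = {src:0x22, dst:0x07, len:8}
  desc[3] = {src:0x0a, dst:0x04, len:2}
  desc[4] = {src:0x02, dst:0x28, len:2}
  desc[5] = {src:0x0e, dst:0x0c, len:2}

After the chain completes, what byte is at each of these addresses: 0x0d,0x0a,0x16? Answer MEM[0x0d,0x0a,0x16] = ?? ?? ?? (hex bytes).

  after D0: wrote 8B at 0x10 = 652bf3fb183cdd34
  after D1: wrote 4B at 0x0c = e8fe5424
  after D2: wrote 8B at 0x07 = aea72ec3e8fe5424
  after D3: wrote 2B at 0x04 = c3e8
  after D4: wrote 2B at 0x28 = 3f1e
  after D5: wrote 2B at 0x0c = 2424
query mem[0x0d]=0x24, mem[0x0a]=0xc3, mem[0x16]=0xdd

MEM[0x0d,0x0a,0x16] = 24 c3 dd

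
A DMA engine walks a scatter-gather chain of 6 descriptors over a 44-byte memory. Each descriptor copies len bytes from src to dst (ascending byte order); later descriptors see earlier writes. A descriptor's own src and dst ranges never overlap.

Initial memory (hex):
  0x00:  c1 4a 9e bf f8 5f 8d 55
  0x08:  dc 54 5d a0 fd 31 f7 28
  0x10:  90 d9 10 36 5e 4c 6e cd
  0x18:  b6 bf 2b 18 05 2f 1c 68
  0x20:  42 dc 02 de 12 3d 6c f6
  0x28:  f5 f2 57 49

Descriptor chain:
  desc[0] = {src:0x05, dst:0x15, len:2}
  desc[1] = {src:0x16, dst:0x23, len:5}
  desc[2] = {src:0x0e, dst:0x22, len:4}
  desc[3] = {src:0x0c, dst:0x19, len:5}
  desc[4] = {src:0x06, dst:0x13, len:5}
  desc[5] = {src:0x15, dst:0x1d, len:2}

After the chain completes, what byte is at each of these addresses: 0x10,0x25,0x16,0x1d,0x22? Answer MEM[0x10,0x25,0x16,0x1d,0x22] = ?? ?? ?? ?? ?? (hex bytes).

MEM[0x10,0x25,0x16,0x1d,0x22] = 90 d9 54 dc f7

[0] 0x05->0x15 len=2 : 5f 8d
[1] 0x16->0x23 len=5 : 8d cd b6 bf 2b
[2] 0x0e->0x22 len=4 : f7 28 90 d9
[3] 0x0c->0x19 len=5 : fd 31 f7 28 90
[4] 0x06->0x13 len=5 : 8d 55 dc 54 5d
[5] 0x15->0x1d len=2 : dc 54
query mem[0x10]=0x90, mem[0x25]=0xd9, mem[0x16]=0x54, mem[0x1d]=0xdc, mem[0x22]=0xf7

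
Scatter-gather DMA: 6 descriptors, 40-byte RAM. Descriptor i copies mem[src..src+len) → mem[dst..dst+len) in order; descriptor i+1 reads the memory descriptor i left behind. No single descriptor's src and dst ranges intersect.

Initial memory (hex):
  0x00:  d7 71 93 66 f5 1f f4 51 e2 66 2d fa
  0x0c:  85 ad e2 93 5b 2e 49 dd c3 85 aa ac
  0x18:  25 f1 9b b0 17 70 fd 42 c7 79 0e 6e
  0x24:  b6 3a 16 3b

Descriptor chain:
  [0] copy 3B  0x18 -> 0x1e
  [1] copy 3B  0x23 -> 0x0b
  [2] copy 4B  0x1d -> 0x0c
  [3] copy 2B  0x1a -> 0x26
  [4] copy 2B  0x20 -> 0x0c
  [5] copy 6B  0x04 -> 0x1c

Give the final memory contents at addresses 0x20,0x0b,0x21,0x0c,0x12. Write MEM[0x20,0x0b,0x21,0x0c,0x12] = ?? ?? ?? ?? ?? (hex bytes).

[0] 0x18->0x1e len=3 : 25 f1 9b
[1] 0x23->0x0b len=3 : 6e b6 3a
[2] 0x1d->0x0c len=4 : 70 25 f1 9b
[3] 0x1a->0x26 len=2 : 9b b0
[4] 0x20->0x0c len=2 : 9b 79
[5] 0x04->0x1c len=6 : f5 1f f4 51 e2 66
query mem[0x20]=0xe2, mem[0x0b]=0x6e, mem[0x21]=0x66, mem[0x0c]=0x9b, mem[0x12]=0x49

MEM[0x20,0x0b,0x21,0x0c,0x12] = e2 6e 66 9b 49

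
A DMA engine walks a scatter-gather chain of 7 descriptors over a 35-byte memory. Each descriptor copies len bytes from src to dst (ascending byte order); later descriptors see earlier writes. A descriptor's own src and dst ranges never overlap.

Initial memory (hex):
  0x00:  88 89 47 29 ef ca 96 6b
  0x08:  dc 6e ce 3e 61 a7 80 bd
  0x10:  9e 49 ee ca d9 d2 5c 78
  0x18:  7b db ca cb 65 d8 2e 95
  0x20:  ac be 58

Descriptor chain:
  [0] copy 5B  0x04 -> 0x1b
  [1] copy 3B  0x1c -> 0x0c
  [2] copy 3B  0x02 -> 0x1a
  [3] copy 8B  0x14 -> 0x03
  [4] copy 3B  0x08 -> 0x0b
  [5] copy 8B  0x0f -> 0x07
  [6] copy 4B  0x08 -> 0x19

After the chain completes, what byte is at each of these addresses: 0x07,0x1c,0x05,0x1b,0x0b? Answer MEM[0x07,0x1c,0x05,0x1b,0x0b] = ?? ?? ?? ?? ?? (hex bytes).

MEM[0x07,0x1c,0x05,0x1b,0x0b] = bd ca 5c ee ca

[0] 0x04->0x1b len=5 : ef ca 96 6b dc
[1] 0x1c->0x0c len=3 : ca 96 6b
[2] 0x02->0x1a len=3 : 47 29 ef
[3] 0x14->0x03 len=8 : d9 d2 5c 78 7b db 47 29
[4] 0x08->0x0b len=3 : db 47 29
[5] 0x0f->0x07 len=8 : bd 9e 49 ee ca d9 d2 5c
[6] 0x08->0x19 len=4 : 9e 49 ee ca
query mem[0x07]=0xbd, mem[0x1c]=0xca, mem[0x05]=0x5c, mem[0x1b]=0xee, mem[0x0b]=0xca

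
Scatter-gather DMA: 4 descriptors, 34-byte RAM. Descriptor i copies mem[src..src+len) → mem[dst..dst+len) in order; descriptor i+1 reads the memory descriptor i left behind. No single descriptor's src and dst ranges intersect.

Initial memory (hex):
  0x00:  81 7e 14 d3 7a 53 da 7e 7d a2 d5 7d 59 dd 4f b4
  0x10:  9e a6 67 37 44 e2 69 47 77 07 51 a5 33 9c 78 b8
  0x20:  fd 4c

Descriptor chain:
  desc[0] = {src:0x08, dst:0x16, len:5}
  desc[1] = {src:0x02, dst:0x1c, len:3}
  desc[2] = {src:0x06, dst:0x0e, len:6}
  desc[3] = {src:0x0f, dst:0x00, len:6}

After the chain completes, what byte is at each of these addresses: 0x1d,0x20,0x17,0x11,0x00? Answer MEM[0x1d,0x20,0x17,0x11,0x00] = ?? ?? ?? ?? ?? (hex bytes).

MEM[0x1d,0x20,0x17,0x11,0x00] = d3 fd a2 a2 7e

[0] 0x08->0x16 len=5 : 7d a2 d5 7d 59
[1] 0x02->0x1c len=3 : 14 d3 7a
[2] 0x06->0x0e len=6 : da 7e 7d a2 d5 7d
[3] 0x0f->0x00 len=6 : 7e 7d a2 d5 7d 44
query mem[0x1d]=0xd3, mem[0x20]=0xfd, mem[0x17]=0xa2, mem[0x11]=0xa2, mem[0x00]=0x7e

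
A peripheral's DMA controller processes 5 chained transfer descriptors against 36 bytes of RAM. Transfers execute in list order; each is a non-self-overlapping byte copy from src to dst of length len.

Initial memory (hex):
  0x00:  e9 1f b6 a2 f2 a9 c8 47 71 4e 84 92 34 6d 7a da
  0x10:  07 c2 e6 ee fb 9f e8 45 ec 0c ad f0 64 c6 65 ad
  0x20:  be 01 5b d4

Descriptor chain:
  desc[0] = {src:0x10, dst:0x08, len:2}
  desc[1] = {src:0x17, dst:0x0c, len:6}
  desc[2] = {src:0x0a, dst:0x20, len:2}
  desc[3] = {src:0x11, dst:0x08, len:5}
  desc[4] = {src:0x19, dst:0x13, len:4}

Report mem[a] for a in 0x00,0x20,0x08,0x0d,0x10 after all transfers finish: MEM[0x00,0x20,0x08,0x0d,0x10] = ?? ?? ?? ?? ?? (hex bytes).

MEM[0x00,0x20,0x08,0x0d,0x10] = e9 84 64 ec f0

  after D0: wrote 2B at 0x08 = 07c2
  after D1: wrote 6B at 0x0c = 45ec0cadf064
  after D2: wrote 2B at 0x20 = 8492
  after D3: wrote 5B at 0x08 = 64e6eefb9f
  after D4: wrote 4B at 0x13 = 0cadf064
query mem[0x00]=0xe9, mem[0x20]=0x84, mem[0x08]=0x64, mem[0x0d]=0xec, mem[0x10]=0xf0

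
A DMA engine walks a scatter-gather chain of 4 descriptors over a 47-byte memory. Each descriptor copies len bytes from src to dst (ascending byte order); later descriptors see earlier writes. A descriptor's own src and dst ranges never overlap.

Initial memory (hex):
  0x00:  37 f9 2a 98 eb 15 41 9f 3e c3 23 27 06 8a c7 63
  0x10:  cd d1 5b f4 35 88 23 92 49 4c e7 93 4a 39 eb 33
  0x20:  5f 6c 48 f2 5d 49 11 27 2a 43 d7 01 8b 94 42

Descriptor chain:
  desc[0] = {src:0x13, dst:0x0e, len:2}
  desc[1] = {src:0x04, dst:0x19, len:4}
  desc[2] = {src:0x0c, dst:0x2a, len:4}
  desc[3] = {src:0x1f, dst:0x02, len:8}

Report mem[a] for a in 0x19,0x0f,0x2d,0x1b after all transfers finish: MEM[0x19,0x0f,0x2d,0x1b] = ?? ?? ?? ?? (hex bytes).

MEM[0x19,0x0f,0x2d,0x1b] = eb 35 35 41

  after D0: wrote 2B at 0x0e = f435
  after D1: wrote 4B at 0x19 = eb15419f
  after D2: wrote 4B at 0x2a = 068af435
  after D3: wrote 8B at 0x02 = 335f6c48f25d4911
query mem[0x19]=0xeb, mem[0x0f]=0x35, mem[0x2d]=0x35, mem[0x1b]=0x41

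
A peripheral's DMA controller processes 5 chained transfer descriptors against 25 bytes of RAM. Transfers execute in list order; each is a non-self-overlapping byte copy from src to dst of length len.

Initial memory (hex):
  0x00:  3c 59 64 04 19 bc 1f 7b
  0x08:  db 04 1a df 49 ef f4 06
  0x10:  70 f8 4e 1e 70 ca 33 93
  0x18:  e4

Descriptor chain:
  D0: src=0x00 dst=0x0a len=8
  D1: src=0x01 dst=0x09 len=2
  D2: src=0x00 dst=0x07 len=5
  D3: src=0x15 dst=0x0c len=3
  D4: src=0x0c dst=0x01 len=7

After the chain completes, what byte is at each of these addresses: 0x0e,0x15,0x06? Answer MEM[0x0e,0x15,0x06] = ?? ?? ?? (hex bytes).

MEM[0x0e,0x15,0x06] = 93 ca 7b

[0] 0x00->0x0a len=8 : 3c 59 64 04 19 bc 1f 7b
[1] 0x01->0x09 len=2 : 59 64
[2] 0x00->0x07 len=5 : 3c 59 64 04 19
[3] 0x15->0x0c len=3 : ca 33 93
[4] 0x0c->0x01 len=7 : ca 33 93 bc 1f 7b 4e
query mem[0x0e]=0x93, mem[0x15]=0xca, mem[0x06]=0x7b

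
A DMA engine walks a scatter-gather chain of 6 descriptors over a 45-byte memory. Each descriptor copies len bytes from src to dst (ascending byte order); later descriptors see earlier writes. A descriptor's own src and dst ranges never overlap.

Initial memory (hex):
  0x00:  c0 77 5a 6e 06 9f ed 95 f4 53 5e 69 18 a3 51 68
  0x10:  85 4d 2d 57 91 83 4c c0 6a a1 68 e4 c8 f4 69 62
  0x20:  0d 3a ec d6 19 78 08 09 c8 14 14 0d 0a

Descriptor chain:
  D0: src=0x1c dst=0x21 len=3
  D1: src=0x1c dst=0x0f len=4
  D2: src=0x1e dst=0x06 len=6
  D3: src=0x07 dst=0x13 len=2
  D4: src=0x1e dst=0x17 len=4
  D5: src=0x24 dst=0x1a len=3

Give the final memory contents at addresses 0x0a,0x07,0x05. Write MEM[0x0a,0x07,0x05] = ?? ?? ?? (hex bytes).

#0 dst[0x21+3] := {0xc8,0xf4,0x69}
#1 dst[0x0f+4] := {0xc8,0xf4,0x69,0x62}
#2 dst[0x06+6] := {0x69,0x62,0x0d,0xc8,0xf4,0x69}
#3 dst[0x13+2] := {0x62,0x0d}
#4 dst[0x17+4] := {0x69,0x62,0x0d,0xc8}
#5 dst[0x1a+3] := {0x19,0x78,0x08}
query mem[0x0a]=0xf4, mem[0x07]=0x62, mem[0x05]=0x9f

MEM[0x0a,0x07,0x05] = f4 62 9f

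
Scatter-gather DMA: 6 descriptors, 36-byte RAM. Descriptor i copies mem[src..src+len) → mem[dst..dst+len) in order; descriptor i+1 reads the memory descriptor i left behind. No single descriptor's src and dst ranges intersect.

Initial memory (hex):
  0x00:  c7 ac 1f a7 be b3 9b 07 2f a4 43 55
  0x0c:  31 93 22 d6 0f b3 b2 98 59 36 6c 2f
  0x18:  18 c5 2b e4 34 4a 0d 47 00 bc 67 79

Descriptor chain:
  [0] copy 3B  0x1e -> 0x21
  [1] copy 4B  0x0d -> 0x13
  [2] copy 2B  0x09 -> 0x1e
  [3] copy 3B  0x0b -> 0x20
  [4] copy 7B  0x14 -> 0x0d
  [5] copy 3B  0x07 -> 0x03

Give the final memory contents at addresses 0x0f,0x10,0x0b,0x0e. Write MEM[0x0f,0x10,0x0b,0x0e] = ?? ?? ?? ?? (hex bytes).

MEM[0x0f,0x10,0x0b,0x0e] = 0f 2f 55 d6

[0] 0x1e->0x21 len=3 : 0d 47 00
[1] 0x0d->0x13 len=4 : 93 22 d6 0f
[2] 0x09->0x1e len=2 : a4 43
[3] 0x0b->0x20 len=3 : 55 31 93
[4] 0x14->0x0d len=7 : 22 d6 0f 2f 18 c5 2b
[5] 0x07->0x03 len=3 : 07 2f a4
query mem[0x0f]=0x0f, mem[0x10]=0x2f, mem[0x0b]=0x55, mem[0x0e]=0xd6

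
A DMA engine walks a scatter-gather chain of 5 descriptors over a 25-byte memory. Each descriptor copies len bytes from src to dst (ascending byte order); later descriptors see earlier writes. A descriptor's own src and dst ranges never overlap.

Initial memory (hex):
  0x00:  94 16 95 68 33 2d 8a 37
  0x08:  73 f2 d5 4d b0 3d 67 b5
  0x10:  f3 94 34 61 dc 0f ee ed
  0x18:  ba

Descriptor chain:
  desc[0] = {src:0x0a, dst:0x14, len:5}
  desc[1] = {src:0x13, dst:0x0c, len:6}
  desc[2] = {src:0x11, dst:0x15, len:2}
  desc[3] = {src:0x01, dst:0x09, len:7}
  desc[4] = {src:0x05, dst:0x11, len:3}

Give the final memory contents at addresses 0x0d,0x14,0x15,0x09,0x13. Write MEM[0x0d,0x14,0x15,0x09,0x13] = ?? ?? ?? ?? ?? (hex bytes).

[0] 0x0a->0x14 len=5 : d5 4d b0 3d 67
[1] 0x13->0x0c len=6 : 61 d5 4d b0 3d 67
[2] 0x11->0x15 len=2 : 67 34
[3] 0x01->0x09 len=7 : 16 95 68 33 2d 8a 37
[4] 0x05->0x11 len=3 : 2d 8a 37
query mem[0x0d]=0x2d, mem[0x14]=0xd5, mem[0x15]=0x67, mem[0x09]=0x16, mem[0x13]=0x37

MEM[0x0d,0x14,0x15,0x09,0x13] = 2d d5 67 16 37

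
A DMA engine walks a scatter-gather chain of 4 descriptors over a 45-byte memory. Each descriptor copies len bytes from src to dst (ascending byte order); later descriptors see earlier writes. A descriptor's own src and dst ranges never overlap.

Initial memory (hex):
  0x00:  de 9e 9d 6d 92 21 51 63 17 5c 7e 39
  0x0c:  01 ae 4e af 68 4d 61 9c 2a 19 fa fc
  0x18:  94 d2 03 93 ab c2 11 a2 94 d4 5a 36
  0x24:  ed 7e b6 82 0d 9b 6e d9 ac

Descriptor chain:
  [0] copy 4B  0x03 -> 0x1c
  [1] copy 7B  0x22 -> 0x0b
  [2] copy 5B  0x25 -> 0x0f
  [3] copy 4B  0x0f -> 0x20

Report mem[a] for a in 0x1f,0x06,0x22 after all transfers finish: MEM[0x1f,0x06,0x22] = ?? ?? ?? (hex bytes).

MEM[0x1f,0x06,0x22] = 51 51 82

D0: mem[0x1c..0x1f] <- [6d 92 21 51]
D1: mem[0x0b..0x11] <- [5a 36 ed 7e b6 82 0d]
D2: mem[0x0f..0x13] <- [7e b6 82 0d 9b]
D3: mem[0x20..0x23] <- [7e b6 82 0d]
query mem[0x1f]=0x51, mem[0x06]=0x51, mem[0x22]=0x82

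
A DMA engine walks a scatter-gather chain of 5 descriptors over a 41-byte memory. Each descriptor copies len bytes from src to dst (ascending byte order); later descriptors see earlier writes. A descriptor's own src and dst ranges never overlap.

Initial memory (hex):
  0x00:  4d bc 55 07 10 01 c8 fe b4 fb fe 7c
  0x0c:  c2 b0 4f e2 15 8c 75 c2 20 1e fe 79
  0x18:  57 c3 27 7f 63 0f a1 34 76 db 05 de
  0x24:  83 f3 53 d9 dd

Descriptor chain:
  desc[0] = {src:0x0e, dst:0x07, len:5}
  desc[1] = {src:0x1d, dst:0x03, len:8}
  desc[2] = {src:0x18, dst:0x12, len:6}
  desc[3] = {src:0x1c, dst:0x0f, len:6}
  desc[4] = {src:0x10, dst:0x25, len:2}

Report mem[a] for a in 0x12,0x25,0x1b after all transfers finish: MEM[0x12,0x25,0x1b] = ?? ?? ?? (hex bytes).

MEM[0x12,0x25,0x1b] = 34 0f 7f

  after D0: wrote 5B at 0x07 = 4fe2158c75
  after D1: wrote 8B at 0x03 = 0fa13476db05de83
  after D2: wrote 6B at 0x12 = 57c3277f630f
  after D3: wrote 6B at 0x0f = 630fa13476db
  after D4: wrote 2B at 0x25 = 0fa1
query mem[0x12]=0x34, mem[0x25]=0x0f, mem[0x1b]=0x7f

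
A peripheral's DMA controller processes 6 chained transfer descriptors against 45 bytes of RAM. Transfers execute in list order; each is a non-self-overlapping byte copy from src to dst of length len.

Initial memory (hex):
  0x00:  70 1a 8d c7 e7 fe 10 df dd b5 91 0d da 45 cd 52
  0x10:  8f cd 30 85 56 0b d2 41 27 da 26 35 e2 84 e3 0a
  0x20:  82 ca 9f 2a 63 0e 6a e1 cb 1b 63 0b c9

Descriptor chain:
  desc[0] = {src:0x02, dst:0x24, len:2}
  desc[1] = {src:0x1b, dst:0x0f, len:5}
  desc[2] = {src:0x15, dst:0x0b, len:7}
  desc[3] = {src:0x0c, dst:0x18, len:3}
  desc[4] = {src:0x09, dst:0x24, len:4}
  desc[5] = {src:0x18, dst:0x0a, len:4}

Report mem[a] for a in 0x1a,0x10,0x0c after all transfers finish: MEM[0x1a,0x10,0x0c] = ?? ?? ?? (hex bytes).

MEM[0x1a,0x10,0x0c] = 27 26 27

#0 dst[0x24+2] := {0x8d,0xc7}
#1 dst[0x0f+5] := {0x35,0xe2,0x84,0xe3,0x0a}
#2 dst[0x0b+7] := {0x0b,0xd2,0x41,0x27,0xda,0x26,0x35}
#3 dst[0x18+3] := {0xd2,0x41,0x27}
#4 dst[0x24+4] := {0xb5,0x91,0x0b,0xd2}
#5 dst[0x0a+4] := {0xd2,0x41,0x27,0x35}
query mem[0x1a]=0x27, mem[0x10]=0x26, mem[0x0c]=0x27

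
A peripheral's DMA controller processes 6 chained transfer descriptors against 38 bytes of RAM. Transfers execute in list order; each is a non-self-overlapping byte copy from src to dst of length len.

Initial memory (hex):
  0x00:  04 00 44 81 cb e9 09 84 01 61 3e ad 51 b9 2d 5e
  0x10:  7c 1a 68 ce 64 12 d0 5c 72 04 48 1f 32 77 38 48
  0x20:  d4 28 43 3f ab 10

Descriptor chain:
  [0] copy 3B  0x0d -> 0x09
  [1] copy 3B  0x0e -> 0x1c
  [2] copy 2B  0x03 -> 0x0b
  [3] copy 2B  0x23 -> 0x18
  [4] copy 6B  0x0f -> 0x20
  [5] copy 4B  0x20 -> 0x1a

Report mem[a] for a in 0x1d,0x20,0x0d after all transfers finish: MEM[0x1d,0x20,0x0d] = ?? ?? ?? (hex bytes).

MEM[0x1d,0x20,0x0d] = 68 5e b9

#0 dst[0x09+3] := {0xb9,0x2d,0x5e}
#1 dst[0x1c+3] := {0x2d,0x5e,0x7c}
#2 dst[0x0b+2] := {0x81,0xcb}
#3 dst[0x18+2] := {0x3f,0xab}
#4 dst[0x20+6] := {0x5e,0x7c,0x1a,0x68,0xce,0x64}
#5 dst[0x1a+4] := {0x5e,0x7c,0x1a,0x68}
query mem[0x1d]=0x68, mem[0x20]=0x5e, mem[0x0d]=0xb9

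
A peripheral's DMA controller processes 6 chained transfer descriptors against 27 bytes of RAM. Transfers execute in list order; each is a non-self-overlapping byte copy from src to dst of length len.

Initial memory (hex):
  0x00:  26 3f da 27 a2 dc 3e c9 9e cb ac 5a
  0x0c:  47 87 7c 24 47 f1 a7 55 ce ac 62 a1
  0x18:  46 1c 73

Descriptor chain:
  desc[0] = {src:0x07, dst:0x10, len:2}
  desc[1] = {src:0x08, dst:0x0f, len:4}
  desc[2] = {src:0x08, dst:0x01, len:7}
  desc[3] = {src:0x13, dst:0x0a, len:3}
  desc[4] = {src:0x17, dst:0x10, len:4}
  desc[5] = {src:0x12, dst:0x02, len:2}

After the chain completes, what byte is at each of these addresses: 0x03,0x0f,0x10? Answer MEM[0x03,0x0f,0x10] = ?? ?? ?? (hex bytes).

MEM[0x03,0x0f,0x10] = 73 9e a1

  after D0: wrote 2B at 0x10 = c99e
  after D1: wrote 4B at 0x0f = 9ecbac5a
  after D2: wrote 7B at 0x01 = 9ecbac5a47877c
  after D3: wrote 3B at 0x0a = 55ceac
  after D4: wrote 4B at 0x10 = a1461c73
  after D5: wrote 2B at 0x02 = 1c73
query mem[0x03]=0x73, mem[0x0f]=0x9e, mem[0x10]=0xa1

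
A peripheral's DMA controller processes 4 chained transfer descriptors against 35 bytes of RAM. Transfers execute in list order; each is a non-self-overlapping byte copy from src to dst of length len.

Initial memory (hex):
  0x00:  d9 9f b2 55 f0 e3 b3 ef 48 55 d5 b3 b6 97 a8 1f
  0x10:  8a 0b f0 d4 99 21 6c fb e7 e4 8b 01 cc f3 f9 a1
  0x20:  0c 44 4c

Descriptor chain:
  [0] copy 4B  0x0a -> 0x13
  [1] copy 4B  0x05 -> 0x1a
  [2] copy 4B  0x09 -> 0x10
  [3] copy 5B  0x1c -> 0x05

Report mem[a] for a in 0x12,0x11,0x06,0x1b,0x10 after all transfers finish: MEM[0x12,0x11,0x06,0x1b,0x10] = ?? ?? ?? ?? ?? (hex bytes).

  after D0: wrote 4B at 0x13 = d5b3b697
  after D1: wrote 4B at 0x1a = e3b3ef48
  after D2: wrote 4B at 0x10 = 55d5b3b6
  after D3: wrote 5B at 0x05 = ef48f9a10c
query mem[0x12]=0xb3, mem[0x11]=0xd5, mem[0x06]=0x48, mem[0x1b]=0xb3, mem[0x10]=0x55

MEM[0x12,0x11,0x06,0x1b,0x10] = b3 d5 48 b3 55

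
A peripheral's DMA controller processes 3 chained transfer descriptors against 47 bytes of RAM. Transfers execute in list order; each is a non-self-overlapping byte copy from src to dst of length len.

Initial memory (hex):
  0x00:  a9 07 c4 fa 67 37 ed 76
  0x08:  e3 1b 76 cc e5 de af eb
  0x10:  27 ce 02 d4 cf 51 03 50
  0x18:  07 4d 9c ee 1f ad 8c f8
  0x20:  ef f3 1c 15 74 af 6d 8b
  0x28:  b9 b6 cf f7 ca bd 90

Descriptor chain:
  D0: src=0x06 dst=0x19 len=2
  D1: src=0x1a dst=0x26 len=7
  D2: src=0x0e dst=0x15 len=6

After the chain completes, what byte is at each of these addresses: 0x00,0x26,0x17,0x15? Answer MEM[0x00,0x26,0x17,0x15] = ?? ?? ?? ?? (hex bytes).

#0 dst[0x19+2] := {0xed,0x76}
#1 dst[0x26+7] := {0x76,0xee,0x1f,0xad,0x8c,0xf8,0xef}
#2 dst[0x15+6] := {0xaf,0xeb,0x27,0xce,0x02,0xd4}
query mem[0x00]=0xa9, mem[0x26]=0x76, mem[0x17]=0x27, mem[0x15]=0xaf

MEM[0x00,0x26,0x17,0x15] = a9 76 27 af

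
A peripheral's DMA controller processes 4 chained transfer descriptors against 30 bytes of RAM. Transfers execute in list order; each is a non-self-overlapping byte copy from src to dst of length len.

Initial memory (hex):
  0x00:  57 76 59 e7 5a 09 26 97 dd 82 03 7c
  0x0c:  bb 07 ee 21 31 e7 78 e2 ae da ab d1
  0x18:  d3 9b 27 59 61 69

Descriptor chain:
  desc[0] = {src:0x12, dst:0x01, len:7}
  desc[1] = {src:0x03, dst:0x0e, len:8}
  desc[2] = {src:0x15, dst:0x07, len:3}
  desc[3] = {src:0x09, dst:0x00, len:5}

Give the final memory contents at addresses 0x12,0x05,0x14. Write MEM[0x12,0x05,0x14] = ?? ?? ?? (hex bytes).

#0 dst[0x01+7] := {0x78,0xe2,0xae,0xda,0xab,0xd1,0xd3}
#1 dst[0x0e+8] := {0xae,0xda,0xab,0xd1,0xd3,0xdd,0x82,0x03}
#2 dst[0x07+3] := {0x03,0xab,0xd1}
#3 dst[0x00+5] := {0xd1,0x03,0x7c,0xbb,0x07}
query mem[0x12]=0xd3, mem[0x05]=0xab, mem[0x14]=0x82

MEM[0x12,0x05,0x14] = d3 ab 82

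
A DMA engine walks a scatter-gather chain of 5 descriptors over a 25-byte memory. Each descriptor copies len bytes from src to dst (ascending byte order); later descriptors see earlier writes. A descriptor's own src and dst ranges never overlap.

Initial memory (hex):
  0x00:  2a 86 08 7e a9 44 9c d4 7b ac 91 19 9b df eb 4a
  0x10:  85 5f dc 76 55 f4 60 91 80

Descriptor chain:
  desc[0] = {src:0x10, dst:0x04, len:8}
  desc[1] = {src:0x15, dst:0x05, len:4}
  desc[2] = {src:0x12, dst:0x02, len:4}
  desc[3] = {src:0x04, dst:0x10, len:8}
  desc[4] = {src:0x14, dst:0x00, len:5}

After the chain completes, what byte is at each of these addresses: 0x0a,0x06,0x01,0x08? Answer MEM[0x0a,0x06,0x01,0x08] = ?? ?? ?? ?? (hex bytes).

MEM[0x0a,0x06,0x01,0x08] = 60 60 f4 80

#0 dst[0x04+8] := {0x85,0x5f,0xdc,0x76,0x55,0xf4,0x60,0x91}
#1 dst[0x05+4] := {0xf4,0x60,0x91,0x80}
#2 dst[0x02+4] := {0xdc,0x76,0x55,0xf4}
#3 dst[0x10+8] := {0x55,0xf4,0x60,0x91,0x80,0xf4,0x60,0x91}
#4 dst[0x00+5] := {0x80,0xf4,0x60,0x91,0x80}
query mem[0x0a]=0x60, mem[0x06]=0x60, mem[0x01]=0xf4, mem[0x08]=0x80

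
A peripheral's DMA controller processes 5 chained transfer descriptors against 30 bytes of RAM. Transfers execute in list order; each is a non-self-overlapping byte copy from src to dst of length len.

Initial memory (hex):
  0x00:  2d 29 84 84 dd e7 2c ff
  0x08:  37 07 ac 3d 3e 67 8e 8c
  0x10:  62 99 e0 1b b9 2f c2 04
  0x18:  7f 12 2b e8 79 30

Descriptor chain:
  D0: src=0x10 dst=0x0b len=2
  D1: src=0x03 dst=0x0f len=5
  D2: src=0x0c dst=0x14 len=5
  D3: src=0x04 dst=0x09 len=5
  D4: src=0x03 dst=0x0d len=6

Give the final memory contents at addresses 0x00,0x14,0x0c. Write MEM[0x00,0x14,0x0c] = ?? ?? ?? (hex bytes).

D0: mem[0x0b..0x0c] <- [62 99]
D1: mem[0x0f..0x13] <- [84 dd e7 2c ff]
D2: mem[0x14..0x18] <- [99 67 8e 84 dd]
D3: mem[0x09..0x0d] <- [dd e7 2c ff 37]
D4: mem[0x0d..0x12] <- [84 dd e7 2c ff 37]
query mem[0x00]=0x2d, mem[0x14]=0x99, mem[0x0c]=0xff

MEM[0x00,0x14,0x0c] = 2d 99 ff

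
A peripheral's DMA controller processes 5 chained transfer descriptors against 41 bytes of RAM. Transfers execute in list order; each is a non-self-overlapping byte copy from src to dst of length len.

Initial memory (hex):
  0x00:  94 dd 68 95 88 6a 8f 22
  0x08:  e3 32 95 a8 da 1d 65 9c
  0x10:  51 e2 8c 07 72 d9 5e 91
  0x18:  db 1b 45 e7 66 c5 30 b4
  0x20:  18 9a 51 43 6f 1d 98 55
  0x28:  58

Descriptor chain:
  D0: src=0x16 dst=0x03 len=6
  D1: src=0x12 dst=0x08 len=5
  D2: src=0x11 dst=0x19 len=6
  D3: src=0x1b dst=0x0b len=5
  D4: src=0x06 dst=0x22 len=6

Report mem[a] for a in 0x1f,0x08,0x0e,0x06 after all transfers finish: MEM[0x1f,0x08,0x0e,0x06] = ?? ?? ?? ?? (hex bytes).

  after D0: wrote 6B at 0x03 = 5e91db1b45e7
  after D1: wrote 5B at 0x08 = 8c0772d95e
  after D2: wrote 6B at 0x19 = e28c0772d95e
  after D3: wrote 5B at 0x0b = 0772d95eb4
  after D4: wrote 6B at 0x22 = 1b458c077207
query mem[0x1f]=0xb4, mem[0x08]=0x8c, mem[0x0e]=0x5e, mem[0x06]=0x1b

MEM[0x1f,0x08,0x0e,0x06] = b4 8c 5e 1b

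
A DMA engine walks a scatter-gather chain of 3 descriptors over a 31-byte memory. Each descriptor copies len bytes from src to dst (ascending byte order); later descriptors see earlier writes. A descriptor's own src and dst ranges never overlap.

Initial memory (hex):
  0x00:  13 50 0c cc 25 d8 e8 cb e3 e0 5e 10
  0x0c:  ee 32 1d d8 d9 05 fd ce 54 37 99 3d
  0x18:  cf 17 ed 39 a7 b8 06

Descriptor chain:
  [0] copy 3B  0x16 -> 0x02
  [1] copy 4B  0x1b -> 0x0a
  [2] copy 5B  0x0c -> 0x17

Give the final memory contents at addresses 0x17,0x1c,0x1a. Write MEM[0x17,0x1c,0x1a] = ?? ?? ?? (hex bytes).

MEM[0x17,0x1c,0x1a] = b8 a7 d8

  after D0: wrote 3B at 0x02 = 993dcf
  after D1: wrote 4B at 0x0a = 39a7b806
  after D2: wrote 5B at 0x17 = b8061dd8d9
query mem[0x17]=0xb8, mem[0x1c]=0xa7, mem[0x1a]=0xd8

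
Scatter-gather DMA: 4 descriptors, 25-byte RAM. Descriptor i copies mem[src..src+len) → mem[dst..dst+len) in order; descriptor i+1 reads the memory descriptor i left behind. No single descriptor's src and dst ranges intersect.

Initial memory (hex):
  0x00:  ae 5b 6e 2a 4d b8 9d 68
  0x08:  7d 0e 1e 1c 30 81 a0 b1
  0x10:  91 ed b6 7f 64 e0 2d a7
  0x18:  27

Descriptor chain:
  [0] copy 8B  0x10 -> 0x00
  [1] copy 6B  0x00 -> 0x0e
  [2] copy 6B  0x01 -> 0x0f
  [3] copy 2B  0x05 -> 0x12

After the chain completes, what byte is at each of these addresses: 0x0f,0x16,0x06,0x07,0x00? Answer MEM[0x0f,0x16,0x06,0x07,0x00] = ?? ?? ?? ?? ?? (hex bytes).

  after D0: wrote 8B at 0x00 = 91edb67f64e02da7
  after D1: wrote 6B at 0x0e = 91edb67f64e0
  after D2: wrote 6B at 0x0f = edb67f64e02d
  after D3: wrote 2B at 0x12 = e02d
query mem[0x0f]=0xed, mem[0x16]=0x2d, mem[0x06]=0x2d, mem[0x07]=0xa7, mem[0x00]=0x91

MEM[0x0f,0x16,0x06,0x07,0x00] = ed 2d 2d a7 91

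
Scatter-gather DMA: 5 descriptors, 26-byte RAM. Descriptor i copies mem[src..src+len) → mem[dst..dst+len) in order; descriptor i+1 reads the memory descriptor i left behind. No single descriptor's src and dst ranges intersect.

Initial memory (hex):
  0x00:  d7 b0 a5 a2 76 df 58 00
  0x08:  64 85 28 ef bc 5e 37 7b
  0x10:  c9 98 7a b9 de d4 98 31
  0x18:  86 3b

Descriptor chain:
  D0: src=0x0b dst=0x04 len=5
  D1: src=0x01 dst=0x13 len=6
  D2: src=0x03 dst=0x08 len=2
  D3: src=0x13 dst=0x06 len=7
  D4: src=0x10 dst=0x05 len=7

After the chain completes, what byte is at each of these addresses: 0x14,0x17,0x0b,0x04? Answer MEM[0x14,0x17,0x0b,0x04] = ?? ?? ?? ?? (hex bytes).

MEM[0x14,0x17,0x0b,0x04] = a5 bc ef ef

[0] 0x0b->0x04 len=5 : ef bc 5e 37 7b
[1] 0x01->0x13 len=6 : b0 a5 a2 ef bc 5e
[2] 0x03->0x08 len=2 : a2 ef
[3] 0x13->0x06 len=7 : b0 a5 a2 ef bc 5e 3b
[4] 0x10->0x05 len=7 : c9 98 7a b0 a5 a2 ef
query mem[0x14]=0xa5, mem[0x17]=0xbc, mem[0x0b]=0xef, mem[0x04]=0xef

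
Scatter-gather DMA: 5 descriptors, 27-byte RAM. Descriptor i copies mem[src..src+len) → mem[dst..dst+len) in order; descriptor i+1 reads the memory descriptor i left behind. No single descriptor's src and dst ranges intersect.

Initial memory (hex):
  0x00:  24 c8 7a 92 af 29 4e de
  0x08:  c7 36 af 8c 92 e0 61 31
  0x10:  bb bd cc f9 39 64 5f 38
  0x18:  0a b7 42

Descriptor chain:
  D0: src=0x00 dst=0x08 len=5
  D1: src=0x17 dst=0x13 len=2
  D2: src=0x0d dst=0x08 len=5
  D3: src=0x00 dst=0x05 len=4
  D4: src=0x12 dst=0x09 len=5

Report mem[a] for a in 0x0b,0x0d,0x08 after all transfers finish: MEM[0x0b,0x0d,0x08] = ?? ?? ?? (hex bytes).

MEM[0x0b,0x0d,0x08] = 0a 5f 92

D0: mem[0x08..0x0c] <- [24 c8 7a 92 af]
D1: mem[0x13..0x14] <- [38 0a]
D2: mem[0x08..0x0c] <- [e0 61 31 bb bd]
D3: mem[0x05..0x08] <- [24 c8 7a 92]
D4: mem[0x09..0x0d] <- [cc 38 0a 64 5f]
query mem[0x0b]=0x0a, mem[0x0d]=0x5f, mem[0x08]=0x92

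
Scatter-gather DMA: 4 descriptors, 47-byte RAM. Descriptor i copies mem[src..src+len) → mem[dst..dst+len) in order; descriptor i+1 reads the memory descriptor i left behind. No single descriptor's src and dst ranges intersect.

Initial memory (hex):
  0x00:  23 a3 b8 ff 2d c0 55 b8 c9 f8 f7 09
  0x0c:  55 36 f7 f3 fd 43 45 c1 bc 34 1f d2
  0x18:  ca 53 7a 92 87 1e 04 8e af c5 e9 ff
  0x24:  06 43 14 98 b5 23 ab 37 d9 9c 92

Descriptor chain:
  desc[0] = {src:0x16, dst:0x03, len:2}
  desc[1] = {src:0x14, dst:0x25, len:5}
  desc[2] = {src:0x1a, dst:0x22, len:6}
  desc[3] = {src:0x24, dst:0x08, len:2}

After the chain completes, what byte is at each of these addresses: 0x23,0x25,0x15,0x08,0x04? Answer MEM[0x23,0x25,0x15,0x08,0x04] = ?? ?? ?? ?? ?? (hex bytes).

#0 dst[0x03+2] := {0x1f,0xd2}
#1 dst[0x25+5] := {0xbc,0x34,0x1f,0xd2,0xca}
#2 dst[0x22+6] := {0x7a,0x92,0x87,0x1e,0x04,0x8e}
#3 dst[0x08+2] := {0x87,0x1e}
query mem[0x23]=0x92, mem[0x25]=0x1e, mem[0x15]=0x34, mem[0x08]=0x87, mem[0x04]=0xd2

MEM[0x23,0x25,0x15,0x08,0x04] = 92 1e 34 87 d2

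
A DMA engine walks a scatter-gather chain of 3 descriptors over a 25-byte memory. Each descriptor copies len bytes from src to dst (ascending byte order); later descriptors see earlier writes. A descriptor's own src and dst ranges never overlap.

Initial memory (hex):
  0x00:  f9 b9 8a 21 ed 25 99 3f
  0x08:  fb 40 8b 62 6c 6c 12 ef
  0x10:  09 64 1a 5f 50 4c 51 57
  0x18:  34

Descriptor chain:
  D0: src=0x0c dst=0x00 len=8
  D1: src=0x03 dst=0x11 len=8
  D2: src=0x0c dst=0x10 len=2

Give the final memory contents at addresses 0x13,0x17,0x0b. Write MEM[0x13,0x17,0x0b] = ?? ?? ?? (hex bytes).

#0 dst[0x00+8] := {0x6c,0x6c,0x12,0xef,0x09,0x64,0x1a,0x5f}
#1 dst[0x11+8] := {0xef,0x09,0x64,0x1a,0x5f,0xfb,0x40,0x8b}
#2 dst[0x10+2] := {0x6c,0x6c}
query mem[0x13]=0x64, mem[0x17]=0x40, mem[0x0b]=0x62

MEM[0x13,0x17,0x0b] = 64 40 62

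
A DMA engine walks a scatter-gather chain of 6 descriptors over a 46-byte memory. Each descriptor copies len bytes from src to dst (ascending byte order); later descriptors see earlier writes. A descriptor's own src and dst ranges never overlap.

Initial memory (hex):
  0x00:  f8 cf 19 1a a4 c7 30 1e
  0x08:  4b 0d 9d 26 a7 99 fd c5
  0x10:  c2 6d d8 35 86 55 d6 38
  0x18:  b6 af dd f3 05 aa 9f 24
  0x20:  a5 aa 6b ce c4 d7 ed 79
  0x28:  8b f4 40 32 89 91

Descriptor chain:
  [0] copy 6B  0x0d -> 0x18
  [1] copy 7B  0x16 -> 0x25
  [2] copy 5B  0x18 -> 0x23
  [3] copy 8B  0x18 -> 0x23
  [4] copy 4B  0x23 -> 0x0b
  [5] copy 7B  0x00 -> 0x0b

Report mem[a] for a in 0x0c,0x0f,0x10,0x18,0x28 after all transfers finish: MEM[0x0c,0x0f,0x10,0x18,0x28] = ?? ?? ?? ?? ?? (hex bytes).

  after D0: wrote 6B at 0x18 = 99fdc5c26dd8
  after D1: wrote 7B at 0x25 = d63899fdc5c26d
  after D2: wrote 5B at 0x23 = 99fdc5c26d
  after D3: wrote 8B at 0x23 = 99fdc5c26dd89f24
  after D4: wrote 4B at 0x0b = 99fdc5c2
  after D5: wrote 7B at 0x0b = f8cf191aa4c730
query mem[0x0c]=0xcf, mem[0x0f]=0xa4, mem[0x10]=0xc7, mem[0x18]=0x99, mem[0x28]=0xd8

MEM[0x0c,0x0f,0x10,0x18,0x28] = cf a4 c7 99 d8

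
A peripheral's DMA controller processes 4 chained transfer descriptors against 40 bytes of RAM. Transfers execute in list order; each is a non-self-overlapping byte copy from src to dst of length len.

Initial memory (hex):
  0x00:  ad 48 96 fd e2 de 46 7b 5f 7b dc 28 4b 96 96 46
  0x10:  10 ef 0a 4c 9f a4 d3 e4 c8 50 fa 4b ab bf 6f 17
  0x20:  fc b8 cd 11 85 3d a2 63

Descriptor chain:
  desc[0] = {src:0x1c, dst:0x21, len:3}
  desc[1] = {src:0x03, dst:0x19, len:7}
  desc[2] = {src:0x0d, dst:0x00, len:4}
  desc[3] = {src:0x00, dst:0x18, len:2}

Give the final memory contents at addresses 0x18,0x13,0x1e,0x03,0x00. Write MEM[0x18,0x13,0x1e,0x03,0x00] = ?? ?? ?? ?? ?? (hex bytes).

MEM[0x18,0x13,0x1e,0x03,0x00] = 96 4c 5f 10 96

  after D0: wrote 3B at 0x21 = abbf6f
  after D1: wrote 7B at 0x19 = fde2de467b5f7b
  after D2: wrote 4B at 0x00 = 96964610
  after D3: wrote 2B at 0x18 = 9696
query mem[0x18]=0x96, mem[0x13]=0x4c, mem[0x1e]=0x5f, mem[0x03]=0x10, mem[0x00]=0x96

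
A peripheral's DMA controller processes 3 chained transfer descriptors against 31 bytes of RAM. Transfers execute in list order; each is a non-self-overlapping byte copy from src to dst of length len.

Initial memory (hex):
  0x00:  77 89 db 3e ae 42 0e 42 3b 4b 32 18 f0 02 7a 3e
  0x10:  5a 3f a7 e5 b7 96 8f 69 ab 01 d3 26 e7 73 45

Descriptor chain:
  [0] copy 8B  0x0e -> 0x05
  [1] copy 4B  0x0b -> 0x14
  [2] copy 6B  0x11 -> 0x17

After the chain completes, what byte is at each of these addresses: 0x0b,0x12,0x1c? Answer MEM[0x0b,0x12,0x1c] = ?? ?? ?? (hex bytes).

[0] 0x0e->0x05 len=8 : 7a 3e 5a 3f a7 e5 b7 96
[1] 0x0b->0x14 len=4 : b7 96 02 7a
[2] 0x11->0x17 len=6 : 3f a7 e5 b7 96 02
query mem[0x0b]=0xb7, mem[0x12]=0xa7, mem[0x1c]=0x02

MEM[0x0b,0x12,0x1c] = b7 a7 02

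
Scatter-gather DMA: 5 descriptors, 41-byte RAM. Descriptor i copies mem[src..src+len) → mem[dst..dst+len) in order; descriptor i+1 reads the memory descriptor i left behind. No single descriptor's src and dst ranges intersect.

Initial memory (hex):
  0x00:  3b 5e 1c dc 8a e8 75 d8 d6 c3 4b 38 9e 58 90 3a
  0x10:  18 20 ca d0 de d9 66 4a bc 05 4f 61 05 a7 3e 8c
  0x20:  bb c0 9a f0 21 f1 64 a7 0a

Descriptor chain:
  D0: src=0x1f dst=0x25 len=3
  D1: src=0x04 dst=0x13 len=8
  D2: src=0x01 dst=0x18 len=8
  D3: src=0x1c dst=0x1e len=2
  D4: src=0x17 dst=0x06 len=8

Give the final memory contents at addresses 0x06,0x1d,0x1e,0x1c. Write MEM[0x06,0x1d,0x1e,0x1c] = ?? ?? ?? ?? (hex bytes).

MEM[0x06,0x1d,0x1e,0x1c] = d6 75 e8 e8

D0: mem[0x25..0x27] <- [8c bb c0]
D1: mem[0x13..0x1a] <- [8a e8 75 d8 d6 c3 4b 38]
D2: mem[0x18..0x1f] <- [5e 1c dc 8a e8 75 d8 d6]
D3: mem[0x1e..0x1f] <- [e8 75]
D4: mem[0x06..0x0d] <- [d6 5e 1c dc 8a e8 75 e8]
query mem[0x06]=0xd6, mem[0x1d]=0x75, mem[0x1e]=0xe8, mem[0x1c]=0xe8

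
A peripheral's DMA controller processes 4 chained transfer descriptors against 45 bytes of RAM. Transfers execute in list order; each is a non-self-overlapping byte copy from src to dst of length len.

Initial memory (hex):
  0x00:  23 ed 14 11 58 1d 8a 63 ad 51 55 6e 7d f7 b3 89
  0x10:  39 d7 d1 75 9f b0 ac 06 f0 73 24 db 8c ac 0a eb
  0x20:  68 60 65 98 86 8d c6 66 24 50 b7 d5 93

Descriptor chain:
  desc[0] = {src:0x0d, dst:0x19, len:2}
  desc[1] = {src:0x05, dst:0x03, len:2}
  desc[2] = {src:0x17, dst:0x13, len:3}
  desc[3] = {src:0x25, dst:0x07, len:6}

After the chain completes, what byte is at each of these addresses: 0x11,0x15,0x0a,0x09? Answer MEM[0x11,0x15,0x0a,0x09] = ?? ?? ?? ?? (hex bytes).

[0] 0x0d->0x19 len=2 : f7 b3
[1] 0x05->0x03 len=2 : 1d 8a
[2] 0x17->0x13 len=3 : 06 f0 f7
[3] 0x25->0x07 len=6 : 8d c6 66 24 50 b7
query mem[0x11]=0xd7, mem[0x15]=0xf7, mem[0x0a]=0x24, mem[0x09]=0x66

MEM[0x11,0x15,0x0a,0x09] = d7 f7 24 66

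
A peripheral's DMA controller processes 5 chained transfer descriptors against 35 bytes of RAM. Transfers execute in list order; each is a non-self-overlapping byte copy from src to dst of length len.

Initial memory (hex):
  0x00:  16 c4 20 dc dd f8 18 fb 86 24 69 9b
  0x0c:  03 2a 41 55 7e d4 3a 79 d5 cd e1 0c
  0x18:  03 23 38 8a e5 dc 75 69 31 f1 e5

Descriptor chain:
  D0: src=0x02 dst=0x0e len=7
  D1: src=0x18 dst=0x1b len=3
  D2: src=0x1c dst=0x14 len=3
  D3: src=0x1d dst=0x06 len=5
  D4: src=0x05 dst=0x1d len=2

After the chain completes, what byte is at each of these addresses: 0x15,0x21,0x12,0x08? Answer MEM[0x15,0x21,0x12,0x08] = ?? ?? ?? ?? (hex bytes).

#0 dst[0x0e+7] := {0x20,0xdc,0xdd,0xf8,0x18,0xfb,0x86}
#1 dst[0x1b+3] := {0x03,0x23,0x38}
#2 dst[0x14+3] := {0x23,0x38,0x75}
#3 dst[0x06+5] := {0x38,0x75,0x69,0x31,0xf1}
#4 dst[0x1d+2] := {0xf8,0x38}
query mem[0x15]=0x38, mem[0x21]=0xf1, mem[0x12]=0x18, mem[0x08]=0x69

MEM[0x15,0x21,0x12,0x08] = 38 f1 18 69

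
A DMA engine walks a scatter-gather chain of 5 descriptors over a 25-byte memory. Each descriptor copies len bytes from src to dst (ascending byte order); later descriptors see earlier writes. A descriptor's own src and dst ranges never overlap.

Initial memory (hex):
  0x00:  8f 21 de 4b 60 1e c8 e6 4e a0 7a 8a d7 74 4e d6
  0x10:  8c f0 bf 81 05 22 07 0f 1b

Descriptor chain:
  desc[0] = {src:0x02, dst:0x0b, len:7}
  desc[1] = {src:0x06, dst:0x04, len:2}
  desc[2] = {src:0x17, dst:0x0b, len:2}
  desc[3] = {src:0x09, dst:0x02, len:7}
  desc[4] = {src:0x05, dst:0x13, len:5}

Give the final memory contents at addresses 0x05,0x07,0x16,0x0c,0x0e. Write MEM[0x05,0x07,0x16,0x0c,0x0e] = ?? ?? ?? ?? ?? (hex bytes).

MEM[0x05,0x07,0x16,0x0c,0x0e] = 1b 1e c8 1b 1e

  after D0: wrote 7B at 0x0b = de4b601ec8e64e
  after D1: wrote 2B at 0x04 = c8e6
  after D2: wrote 2B at 0x0b = 0f1b
  after D3: wrote 7B at 0x02 = a07a0f1b601ec8
  after D4: wrote 5B at 0x13 = 1b601ec8a0
query mem[0x05]=0x1b, mem[0x07]=0x1e, mem[0x16]=0xc8, mem[0x0c]=0x1b, mem[0x0e]=0x1e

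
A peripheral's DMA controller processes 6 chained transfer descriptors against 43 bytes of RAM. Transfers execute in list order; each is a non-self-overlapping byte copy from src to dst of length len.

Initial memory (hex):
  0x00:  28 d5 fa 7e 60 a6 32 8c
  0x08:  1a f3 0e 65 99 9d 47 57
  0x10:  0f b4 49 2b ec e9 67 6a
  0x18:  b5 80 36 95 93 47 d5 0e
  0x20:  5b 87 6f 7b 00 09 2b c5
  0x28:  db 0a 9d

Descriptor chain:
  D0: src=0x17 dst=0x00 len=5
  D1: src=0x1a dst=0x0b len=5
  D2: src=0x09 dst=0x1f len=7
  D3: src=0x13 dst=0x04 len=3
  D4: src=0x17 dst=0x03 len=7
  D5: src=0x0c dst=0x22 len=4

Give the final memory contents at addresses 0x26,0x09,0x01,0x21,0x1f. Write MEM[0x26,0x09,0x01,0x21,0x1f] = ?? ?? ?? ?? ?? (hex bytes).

MEM[0x26,0x09,0x01,0x21,0x1f] = 2b 47 b5 36 f3

[0] 0x17->0x00 len=5 : 6a b5 80 36 95
[1] 0x1a->0x0b len=5 : 36 95 93 47 d5
[2] 0x09->0x1f len=7 : f3 0e 36 95 93 47 d5
[3] 0x13->0x04 len=3 : 2b ec e9
[4] 0x17->0x03 len=7 : 6a b5 80 36 95 93 47
[5] 0x0c->0x22 len=4 : 95 93 47 d5
query mem[0x26]=0x2b, mem[0x09]=0x47, mem[0x01]=0xb5, mem[0x21]=0x36, mem[0x1f]=0xf3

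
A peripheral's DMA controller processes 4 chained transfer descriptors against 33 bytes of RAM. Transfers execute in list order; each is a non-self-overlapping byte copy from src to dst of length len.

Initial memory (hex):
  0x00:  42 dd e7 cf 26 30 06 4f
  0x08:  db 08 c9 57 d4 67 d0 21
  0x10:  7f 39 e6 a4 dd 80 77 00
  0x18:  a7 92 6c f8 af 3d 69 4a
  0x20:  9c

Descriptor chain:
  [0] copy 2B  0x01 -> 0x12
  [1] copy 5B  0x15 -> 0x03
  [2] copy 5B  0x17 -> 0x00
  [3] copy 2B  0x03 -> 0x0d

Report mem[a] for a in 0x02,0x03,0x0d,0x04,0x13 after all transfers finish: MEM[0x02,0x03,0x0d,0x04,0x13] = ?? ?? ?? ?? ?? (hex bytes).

[0] 0x01->0x12 len=2 : dd e7
[1] 0x15->0x03 len=5 : 80 77 00 a7 92
[2] 0x17->0x00 len=5 : 00 a7 92 6c f8
[3] 0x03->0x0d len=2 : 6c f8
query mem[0x02]=0x92, mem[0x03]=0x6c, mem[0x0d]=0x6c, mem[0x04]=0xf8, mem[0x13]=0xe7

MEM[0x02,0x03,0x0d,0x04,0x13] = 92 6c 6c f8 e7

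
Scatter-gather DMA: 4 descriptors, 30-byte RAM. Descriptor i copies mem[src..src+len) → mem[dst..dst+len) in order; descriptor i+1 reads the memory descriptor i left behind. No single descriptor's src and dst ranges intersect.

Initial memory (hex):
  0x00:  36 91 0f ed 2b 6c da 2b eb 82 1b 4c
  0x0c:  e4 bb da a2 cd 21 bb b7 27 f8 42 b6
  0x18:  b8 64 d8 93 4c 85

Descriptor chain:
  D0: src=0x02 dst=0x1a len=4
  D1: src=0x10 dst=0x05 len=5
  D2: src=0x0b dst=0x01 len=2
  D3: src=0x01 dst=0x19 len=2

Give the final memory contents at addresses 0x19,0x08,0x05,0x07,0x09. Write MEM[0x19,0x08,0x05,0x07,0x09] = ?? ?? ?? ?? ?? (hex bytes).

MEM[0x19,0x08,0x05,0x07,0x09] = 4c b7 cd bb 27

D0: mem[0x1a..0x1d] <- [0f ed 2b 6c]
D1: mem[0x05..0x09] <- [cd 21 bb b7 27]
D2: mem[0x01..0x02] <- [4c e4]
D3: mem[0x19..0x1a] <- [4c e4]
query mem[0x19]=0x4c, mem[0x08]=0xb7, mem[0x05]=0xcd, mem[0x07]=0xbb, mem[0x09]=0x27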